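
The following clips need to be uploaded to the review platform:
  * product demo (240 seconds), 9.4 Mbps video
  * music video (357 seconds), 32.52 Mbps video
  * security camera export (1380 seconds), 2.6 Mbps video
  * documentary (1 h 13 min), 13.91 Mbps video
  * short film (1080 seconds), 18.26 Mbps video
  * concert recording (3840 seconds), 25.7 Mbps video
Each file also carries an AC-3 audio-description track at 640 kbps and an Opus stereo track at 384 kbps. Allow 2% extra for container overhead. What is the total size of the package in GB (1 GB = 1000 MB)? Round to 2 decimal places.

Audio total: 640 + 384 = 1024 kbps = 1.024 Mbps.
product demo: 10.424 Mbps × 240 s × 1.02 = 2551.8 Mb
music video: 33.544 Mbps × 357 s × 1.02 = 12214.7 Mb
security camera export: 3.624 Mbps × 1380 s × 1.02 = 5101.1 Mb
documentary: 14.934 Mbps × 4380 s × 1.02 = 66719.1 Mb
short film: 19.284 Mbps × 1080 s × 1.02 = 21243.3 Mb
concert recording: 26.724 Mbps × 3840 s × 1.02 = 104672.6 Mb
Total: 212502.6 Mb = 26562.8 MB.
= 26.56 GB.

26.56 GB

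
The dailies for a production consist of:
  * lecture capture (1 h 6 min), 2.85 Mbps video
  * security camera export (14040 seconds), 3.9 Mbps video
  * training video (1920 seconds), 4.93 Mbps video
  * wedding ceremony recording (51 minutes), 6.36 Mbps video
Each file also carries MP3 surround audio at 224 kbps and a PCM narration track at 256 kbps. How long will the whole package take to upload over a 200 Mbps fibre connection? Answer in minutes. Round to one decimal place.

8.8 minutes

Audio total: 224 + 256 = 480 kbps = 0.480 Mbps.
lecture capture: 3.330 Mbps × 3960 s = 13186.8 Mb
security camera export: 4.380 Mbps × 14040 s = 61495.2 Mb
training video: 5.410 Mbps × 1920 s = 10387.2 Mb
wedding ceremony recording: 6.840 Mbps × 3060 s = 20930.4 Mb
Total: 105999.6 Mb = 13250.0 MB.
At 200 Mbps: 105999.6 / 200 = 530 s ≈ 8.83 minutes.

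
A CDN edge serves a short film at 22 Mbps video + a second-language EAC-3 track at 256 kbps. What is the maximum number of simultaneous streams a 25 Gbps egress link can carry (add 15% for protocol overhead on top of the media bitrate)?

976

Audio: 256 kbps = 0.256 Mbps.
Per-viewer media rate: 22.256 Mbps.
On the wire with 15% overhead: 25.594 Mbps.
25 Gbps = 25,000 Mbps; 25,000 / 25.594 = 976.78 → 976 viewers.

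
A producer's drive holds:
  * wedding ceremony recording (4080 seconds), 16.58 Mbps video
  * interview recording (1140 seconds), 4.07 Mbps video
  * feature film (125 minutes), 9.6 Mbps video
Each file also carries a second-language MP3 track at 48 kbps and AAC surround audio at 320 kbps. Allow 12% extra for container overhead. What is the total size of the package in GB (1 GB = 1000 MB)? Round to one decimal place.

20.9 GB

Audio total: 48 + 320 = 368 kbps = 0.368 Mbps.
wedding ceremony recording: 16.948 Mbps × 4080 s × 1.12 = 77445.6 Mb
interview recording: 4.438 Mbps × 1140 s × 1.12 = 5666.4 Mb
feature film: 9.968 Mbps × 7500 s × 1.12 = 83731.2 Mb
Total: 166843.2 Mb = 20855.4 MB.
= 20.86 GB.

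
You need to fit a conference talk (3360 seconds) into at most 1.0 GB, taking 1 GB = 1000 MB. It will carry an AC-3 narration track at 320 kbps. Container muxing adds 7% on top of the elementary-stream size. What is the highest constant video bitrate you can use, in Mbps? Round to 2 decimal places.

Budget: 1.0 GB = 8000.0 Mb.
Stream payload after overhead: 8000.0 / 1.07 = 7476.6 Mb.
Total bitrate budget: 7476.6 Mb / 3360 s = 2.225 Mbps.
Audio: 320 kbps = 0.320 Mbps.
Video: 2.225 − 0.320 = 1.905 Mbps.

1.91 Mbps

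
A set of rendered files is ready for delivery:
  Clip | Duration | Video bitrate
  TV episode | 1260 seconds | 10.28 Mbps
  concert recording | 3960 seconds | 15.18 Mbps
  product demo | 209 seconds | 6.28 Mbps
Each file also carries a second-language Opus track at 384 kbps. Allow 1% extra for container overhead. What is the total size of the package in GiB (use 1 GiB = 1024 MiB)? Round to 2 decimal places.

8.99 GiB

Audio: 384 kbps = 0.384 Mbps.
TV episode: 10.664 Mbps × 1260 s × 1.01 = 13571.0 Mb
concert recording: 15.564 Mbps × 3960 s × 1.01 = 62249.8 Mb
product demo: 6.664 Mbps × 209 s × 1.01 = 1406.7 Mb
Total: 77227.5 Mb = 9653.4 MB.
= 8.990 GiB.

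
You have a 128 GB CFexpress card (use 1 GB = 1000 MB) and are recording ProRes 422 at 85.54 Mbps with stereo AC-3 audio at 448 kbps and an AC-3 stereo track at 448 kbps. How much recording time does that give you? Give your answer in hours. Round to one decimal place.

Audio total: 448 + 448 = 896 kbps = 0.896 Mbps.
Total bitrate: 85.54 + 0.896 = 86.436 Mbps.
Capacity: 128 GB = 1,024,000 Mb.
Recording time: 1,024,000 / 86.436 = 11,847 s ≈ 3.29 hours.

3.3 hours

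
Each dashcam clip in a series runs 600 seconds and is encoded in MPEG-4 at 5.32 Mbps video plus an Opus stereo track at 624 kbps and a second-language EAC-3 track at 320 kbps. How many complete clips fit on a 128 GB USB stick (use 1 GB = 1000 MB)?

Audio total: 624 + 320 = 944 kbps = 0.944 Mbps.
Total bitrate: 6.264 Mbps.
Per item: 6.264 Mbps × 600 s = 3,758 Mb = 469.8 MB.
Capacity: 128 GB = 1,024,000 Mb; 272.46 items → 272 complete.

272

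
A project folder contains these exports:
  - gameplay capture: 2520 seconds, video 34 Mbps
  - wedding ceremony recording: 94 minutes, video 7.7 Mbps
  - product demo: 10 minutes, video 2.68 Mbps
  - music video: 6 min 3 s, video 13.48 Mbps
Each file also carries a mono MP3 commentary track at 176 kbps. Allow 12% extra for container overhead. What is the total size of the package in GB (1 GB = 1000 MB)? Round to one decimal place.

Audio: 176 kbps = 0.176 Mbps.
gameplay capture: 34.176 Mbps × 2520 s × 1.12 = 96458.3 Mb
wedding ceremony recording: 7.876 Mbps × 5640 s × 1.12 = 49751.1 Mb
product demo: 2.856 Mbps × 600 s × 1.12 = 1919.2 Mb
music video: 13.656 Mbps × 363 s × 1.12 = 5552.0 Mb
Total: 153680.7 Mb = 19210.1 MB.
= 19.21 GB.

19.2 GB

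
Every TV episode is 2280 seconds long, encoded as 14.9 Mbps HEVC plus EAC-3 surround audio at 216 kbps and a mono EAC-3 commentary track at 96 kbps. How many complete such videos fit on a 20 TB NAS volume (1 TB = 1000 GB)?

4613

Audio total: 216 + 96 = 312 kbps = 0.312 Mbps.
Total bitrate: 15.212 Mbps.
Per item: 15.212 Mbps × 2280 s = 34,683 Mb = 4,335 MB.
Capacity: 20 TB = 160,000,000 Mb; 4613.16 items → 4613 complete.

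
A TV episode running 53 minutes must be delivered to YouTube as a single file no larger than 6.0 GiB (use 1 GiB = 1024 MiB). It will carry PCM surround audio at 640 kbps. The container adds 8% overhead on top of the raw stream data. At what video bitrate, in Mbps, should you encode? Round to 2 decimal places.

Budget: 6.0 GiB = 51539.6 Mb.
Stream payload after overhead: 51539.6 / 1.08 = 47721.9 Mb.
53 min = 3180 s
Total bitrate budget: 47721.9 Mb / 3180 s = 15.007 Mbps.
Audio: 640 kbps = 0.640 Mbps.
Video: 15.007 − 0.640 = 14.367 Mbps.

14.37 Mbps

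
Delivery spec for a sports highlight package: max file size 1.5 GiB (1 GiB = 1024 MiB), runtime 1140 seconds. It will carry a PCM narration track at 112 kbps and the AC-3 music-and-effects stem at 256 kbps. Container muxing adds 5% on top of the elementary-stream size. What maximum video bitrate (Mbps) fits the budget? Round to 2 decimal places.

Budget: 1.5 GiB = 12884.9 Mb.
Stream payload after overhead: 12884.9 / 1.05 = 12271.3 Mb.
Total bitrate budget: 12271.3 Mb / 1140 s = 10.764 Mbps.
Audio total: 112 + 256 = 368 kbps = 0.368 Mbps.
Video: 10.764 − 0.368 = 10.396 Mbps.

10.40 Mbps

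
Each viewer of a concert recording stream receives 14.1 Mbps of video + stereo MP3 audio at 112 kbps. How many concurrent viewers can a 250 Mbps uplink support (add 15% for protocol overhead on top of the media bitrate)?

15

Audio: 112 kbps = 0.112 Mbps.
Per-viewer media rate: 14.212 Mbps.
On the wire with 15% overhead: 16.344 Mbps.
250 Mbps = 250.0 Mbps; 250.0 / 16.344 = 15.30 → 15 viewers.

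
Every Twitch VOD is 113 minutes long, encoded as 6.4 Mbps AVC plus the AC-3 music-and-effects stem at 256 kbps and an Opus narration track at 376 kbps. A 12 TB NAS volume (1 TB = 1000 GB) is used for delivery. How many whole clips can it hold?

113 min = 6780 s
Audio total: 256 + 376 = 632 kbps = 0.632 Mbps.
Total bitrate: 7.032 Mbps.
Per item: 7.032 Mbps × 6780 s = 47,677 Mb = 5,960 MB.
Capacity: 12 TB = 96,000,000 Mb; 2013.55 items → 2013 complete.

2013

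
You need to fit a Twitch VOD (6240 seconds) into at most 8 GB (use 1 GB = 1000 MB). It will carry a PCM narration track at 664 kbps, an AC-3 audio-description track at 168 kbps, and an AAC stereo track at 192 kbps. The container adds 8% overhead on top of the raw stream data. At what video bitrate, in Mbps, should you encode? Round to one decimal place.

8.5 Mbps

Budget: 8 GB = 64000.0 Mb.
Stream payload after overhead: 64000.0 / 1.08 = 59259.3 Mb.
Total bitrate budget: 59259.3 Mb / 6240 s = 9.497 Mbps.
Audio total: 664 + 168 + 192 = 1024 kbps = 1.024 Mbps.
Video: 9.497 − 1.024 = 8.473 Mbps.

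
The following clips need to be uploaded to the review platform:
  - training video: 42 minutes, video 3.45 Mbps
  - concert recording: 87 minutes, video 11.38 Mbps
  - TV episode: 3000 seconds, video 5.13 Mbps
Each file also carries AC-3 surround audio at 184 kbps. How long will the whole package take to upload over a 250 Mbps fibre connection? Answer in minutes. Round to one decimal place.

Audio: 184 kbps = 0.184 Mbps.
training video: 3.634 Mbps × 2520 s = 9157.7 Mb
concert recording: 11.564 Mbps × 5220 s = 60364.1 Mb
TV episode: 5.314 Mbps × 3000 s = 15942.0 Mb
Total: 85463.8 Mb = 10683.0 MB.
At 250 Mbps: 85463.8 / 250 = 342 s ≈ 5.7 minutes.

5.7 minutes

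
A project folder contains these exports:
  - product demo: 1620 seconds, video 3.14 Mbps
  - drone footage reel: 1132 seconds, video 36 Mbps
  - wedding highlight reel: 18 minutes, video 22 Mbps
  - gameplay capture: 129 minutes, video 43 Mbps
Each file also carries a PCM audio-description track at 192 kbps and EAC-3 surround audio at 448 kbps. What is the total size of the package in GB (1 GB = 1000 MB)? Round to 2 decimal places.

Audio total: 192 + 448 = 640 kbps = 0.640 Mbps.
product demo: 3.780 Mbps × 1620 s = 6123.6 Mb
drone footage reel: 36.640 Mbps × 1132 s = 41476.5 Mb
wedding highlight reel: 22.640 Mbps × 1080 s = 24451.2 Mb
gameplay capture: 43.640 Mbps × 7740 s = 337773.6 Mb
Total: 409824.9 Mb = 51228.1 MB.
= 51.23 GB.

51.23 GB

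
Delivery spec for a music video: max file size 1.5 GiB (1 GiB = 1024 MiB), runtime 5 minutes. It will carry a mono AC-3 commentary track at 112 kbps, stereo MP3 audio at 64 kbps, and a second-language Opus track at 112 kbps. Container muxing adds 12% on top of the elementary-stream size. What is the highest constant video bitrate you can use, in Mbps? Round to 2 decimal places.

Budget: 1.5 GiB = 12884.9 Mb.
Stream payload after overhead: 12884.9 / 1.12 = 11504.4 Mb.
5 min = 300 s
Total bitrate budget: 11504.4 Mb / 300 s = 38.348 Mbps.
Audio total: 112 + 64 + 112 = 288 kbps = 0.288 Mbps.
Video: 38.348 − 0.288 = 38.060 Mbps.

38.06 Mbps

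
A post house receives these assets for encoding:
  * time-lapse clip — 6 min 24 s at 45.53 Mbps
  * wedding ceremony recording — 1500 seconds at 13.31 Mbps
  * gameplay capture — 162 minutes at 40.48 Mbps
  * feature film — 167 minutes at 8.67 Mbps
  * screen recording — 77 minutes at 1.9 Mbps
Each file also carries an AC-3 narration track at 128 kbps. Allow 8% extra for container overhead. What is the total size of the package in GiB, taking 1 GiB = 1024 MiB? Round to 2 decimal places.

66.63 GiB

Audio: 128 kbps = 0.128 Mbps.
time-lapse clip: 45.658 Mbps × 384 s × 1.08 = 18935.3 Mb
wedding ceremony recording: 13.438 Mbps × 1500 s × 1.08 = 21769.6 Mb
gameplay capture: 40.608 Mbps × 9720 s × 1.08 = 426286.5 Mb
feature film: 8.798 Mbps × 10020 s × 1.08 = 95208.4 Mb
screen recording: 2.028 Mbps × 4620 s × 1.08 = 10118.9 Mb
Total: 572318.7 Mb = 71539.8 MB.
= 66.63 GiB.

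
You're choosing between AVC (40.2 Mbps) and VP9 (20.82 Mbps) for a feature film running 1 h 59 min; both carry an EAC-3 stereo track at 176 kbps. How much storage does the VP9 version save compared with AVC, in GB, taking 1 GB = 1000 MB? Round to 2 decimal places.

1 h 59 min = 119 min = 7140 s
Audio: 176 kbps = 0.176 Mbps.
AVC: 40.376 Mbps × 7140 s = 288284.6 Mb = 36.036 GB.
VP9: 20.996 Mbps × 7140 s = 149911.4 Mb = 18.739 GB.
Saving: 36.036 − 18.739 = 17.297 GB.

17.30 GB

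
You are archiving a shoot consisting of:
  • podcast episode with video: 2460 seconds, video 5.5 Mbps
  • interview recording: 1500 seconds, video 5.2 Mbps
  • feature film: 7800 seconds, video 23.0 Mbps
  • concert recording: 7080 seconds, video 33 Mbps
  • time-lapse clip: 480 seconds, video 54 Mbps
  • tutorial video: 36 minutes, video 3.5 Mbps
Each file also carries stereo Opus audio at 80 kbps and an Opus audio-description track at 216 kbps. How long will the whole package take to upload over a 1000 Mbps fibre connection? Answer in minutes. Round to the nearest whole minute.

Audio total: 80 + 216 = 296 kbps = 0.296 Mbps.
podcast episode with video: 5.796 Mbps × 2460 s = 14258.2 Mb
interview recording: 5.496 Mbps × 1500 s = 8244.0 Mb
feature film: 23.296 Mbps × 7800 s = 181708.8 Mb
concert recording: 33.296 Mbps × 7080 s = 235735.7 Mb
time-lapse clip: 54.296 Mbps × 480 s = 26062.1 Mb
tutorial video: 3.796 Mbps × 2160 s = 8199.4 Mb
Total: 474208.1 Mb = 59276.0 MB.
At 1000 Mbps: 474208.1 / 1000 = 474 s ≈ 7.9 minutes.

8 minutes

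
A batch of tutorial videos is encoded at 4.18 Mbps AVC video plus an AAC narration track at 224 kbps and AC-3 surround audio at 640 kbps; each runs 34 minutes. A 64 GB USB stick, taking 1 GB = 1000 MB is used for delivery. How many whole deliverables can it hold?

49

34 min = 2040 s
Audio total: 224 + 640 = 864 kbps = 0.864 Mbps.
Total bitrate: 5.044 Mbps.
Per item: 5.044 Mbps × 2040 s = 10,290 Mb = 1,286 MB.
Capacity: 64 GB = 512,000 Mb; 49.76 items → 49 complete.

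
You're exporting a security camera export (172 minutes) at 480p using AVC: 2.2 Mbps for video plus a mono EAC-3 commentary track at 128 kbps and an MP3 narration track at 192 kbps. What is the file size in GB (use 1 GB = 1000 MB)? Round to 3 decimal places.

172 min = 10320 s
Audio total: 128 + 192 = 320 kbps = 0.320 Mbps.
Total bitrate: 2.2 + 0.320 = 2.520 Mbps.
Stream data: 2.520 Mbps × 10320 s = 26006.4 Mb.
26,006 Mb ÷ 8 = 3,251 MB → 3.251 GB.

3.251 GB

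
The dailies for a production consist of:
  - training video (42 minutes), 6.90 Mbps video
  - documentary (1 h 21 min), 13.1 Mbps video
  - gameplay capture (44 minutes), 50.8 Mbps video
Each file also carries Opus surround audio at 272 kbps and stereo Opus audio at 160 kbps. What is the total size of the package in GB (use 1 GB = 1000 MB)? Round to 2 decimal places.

Audio total: 272 + 160 = 432 kbps = 0.432 Mbps.
training video: 7.332 Mbps × 2520 s = 18476.6 Mb
documentary: 13.532 Mbps × 4860 s = 65765.5 Mb
gameplay capture: 51.232 Mbps × 2640 s = 135252.5 Mb
Total: 219494.6 Mb = 27436.8 MB.
= 27.44 GB.

27.44 GB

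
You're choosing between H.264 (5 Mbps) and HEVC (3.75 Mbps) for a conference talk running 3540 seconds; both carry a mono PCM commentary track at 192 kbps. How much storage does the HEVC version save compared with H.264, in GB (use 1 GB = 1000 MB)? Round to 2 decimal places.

Audio: 192 kbps = 0.192 Mbps.
H.264: 5.192 Mbps × 3540 s = 18379.7 Mb = 2.297 GB.
HEVC: 3.942 Mbps × 3540 s = 13954.7 Mb = 1.744 GB.
Saving: 2.297 − 1.744 = 0.553 GB.

0.55 GB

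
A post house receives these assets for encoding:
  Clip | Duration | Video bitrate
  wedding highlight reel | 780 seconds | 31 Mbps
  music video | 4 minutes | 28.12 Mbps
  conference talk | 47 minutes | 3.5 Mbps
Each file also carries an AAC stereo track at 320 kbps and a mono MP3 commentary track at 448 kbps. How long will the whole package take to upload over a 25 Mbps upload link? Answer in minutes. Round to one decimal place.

Audio total: 320 + 448 = 768 kbps = 0.768 Mbps.
wedding highlight reel: 31.768 Mbps × 780 s = 24779.0 Mb
music video: 28.888 Mbps × 240 s = 6933.1 Mb
conference talk: 4.268 Mbps × 2820 s = 12035.8 Mb
Total: 43747.9 Mb = 5468.5 MB.
At 25 Mbps: 43747.9 / 25 = 1750 s ≈ 29.2 minutes.

29.2 minutes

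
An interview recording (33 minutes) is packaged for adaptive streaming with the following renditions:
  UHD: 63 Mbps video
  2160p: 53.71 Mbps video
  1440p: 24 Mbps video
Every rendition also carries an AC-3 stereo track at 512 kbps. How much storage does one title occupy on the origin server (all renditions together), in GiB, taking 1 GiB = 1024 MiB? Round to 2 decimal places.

32.79 GiB

33 min = 1980 s
Audio: 512 kbps = 0.512 Mbps.
Sum of rendition bitrates: (63+0.512) + (53.71+0.512) + (24+0.512) = 142.246 Mbps.
× 1980 s = 281,647 Mb = 35,206 MB = 32.79 GiB.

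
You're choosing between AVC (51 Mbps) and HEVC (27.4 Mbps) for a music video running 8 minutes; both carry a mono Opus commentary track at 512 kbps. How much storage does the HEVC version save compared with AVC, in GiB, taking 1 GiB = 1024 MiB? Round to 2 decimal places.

1.32 GiB

8 min = 480 s
Audio: 512 kbps = 0.512 Mbps.
AVC: 51.512 Mbps × 480 s = 24725.8 Mb = 2.878 GiB.
HEVC: 27.912 Mbps × 480 s = 13397.8 Mb = 1.560 GiB.
Saving: 2.878 − 1.560 = 1.319 GiB.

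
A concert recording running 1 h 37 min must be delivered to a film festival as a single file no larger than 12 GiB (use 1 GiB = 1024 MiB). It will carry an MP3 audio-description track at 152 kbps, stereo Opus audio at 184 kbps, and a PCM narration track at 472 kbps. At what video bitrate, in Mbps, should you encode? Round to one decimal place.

16.9 Mbps

Budget: 12 GiB = 103079.2 Mb.
1 h 37 min = 97 min = 5820 s
Total bitrate budget: 103079.2 Mb / 5820 s = 17.711 Mbps.
Audio total: 152 + 184 + 472 = 808 kbps = 0.808 Mbps.
Video: 17.711 − 0.808 = 16.903 Mbps.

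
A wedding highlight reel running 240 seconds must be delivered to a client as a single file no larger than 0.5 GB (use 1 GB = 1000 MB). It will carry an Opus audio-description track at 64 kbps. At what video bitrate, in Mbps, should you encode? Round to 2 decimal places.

Budget: 0.5 GB = 4000.0 Mb.
Total bitrate budget: 4000.0 Mb / 240 s = 16.667 Mbps.
Audio: 64 kbps = 0.064 Mbps.
Video: 16.667 − 0.064 = 16.603 Mbps.

16.60 Mbps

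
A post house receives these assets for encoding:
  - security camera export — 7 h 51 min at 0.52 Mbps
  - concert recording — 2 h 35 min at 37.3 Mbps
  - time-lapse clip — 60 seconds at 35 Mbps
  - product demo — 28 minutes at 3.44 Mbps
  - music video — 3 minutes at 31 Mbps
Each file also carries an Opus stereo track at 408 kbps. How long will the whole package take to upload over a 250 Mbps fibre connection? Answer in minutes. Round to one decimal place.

26.1 minutes

Audio: 408 kbps = 0.408 Mbps.
security camera export: 0.928 Mbps × 28260 s = 26225.3 Mb
concert recording: 37.708 Mbps × 9300 s = 350684.4 Mb
time-lapse clip: 35.408 Mbps × 60 s = 2124.5 Mb
product demo: 3.848 Mbps × 1680 s = 6464.6 Mb
music video: 31.408 Mbps × 180 s = 5653.4 Mb
Total: 391152.2 Mb = 48894.0 MB.
At 250 Mbps: 391152.2 / 250 = 1565 s ≈ 26.1 minutes.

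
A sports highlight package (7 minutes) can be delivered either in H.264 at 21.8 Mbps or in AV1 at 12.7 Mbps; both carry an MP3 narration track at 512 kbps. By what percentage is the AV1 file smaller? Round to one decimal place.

7 min = 420 s
Audio: 512 kbps = 0.512 Mbps.
H.264: 22.312 Mbps × 420 s = 9371.0 Mb = 1.171 GB.
AV1: 13.212 Mbps × 420 s = 5549.0 Mb = 0.694 GB.
Reduction: (1 − 0.694/1.171) × 100 = 40.79%.

40.8%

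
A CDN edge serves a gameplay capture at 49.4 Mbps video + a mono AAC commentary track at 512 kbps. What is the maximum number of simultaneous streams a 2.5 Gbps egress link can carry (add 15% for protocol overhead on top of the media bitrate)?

43

Audio: 512 kbps = 0.512 Mbps.
Per-viewer media rate: 49.912 Mbps.
On the wire with 15% overhead: 57.399 Mbps.
2.5 Gbps = 2,500 Mbps; 2,500 / 57.399 = 43.55 → 43 viewers.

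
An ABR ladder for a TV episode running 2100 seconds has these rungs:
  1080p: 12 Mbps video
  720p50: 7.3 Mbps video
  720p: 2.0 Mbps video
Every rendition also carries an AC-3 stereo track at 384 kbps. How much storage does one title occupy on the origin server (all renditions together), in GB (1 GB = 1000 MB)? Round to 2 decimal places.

Audio: 384 kbps = 0.384 Mbps.
Sum of rendition bitrates: (12+0.384) + (7.3+0.384) + (2.0+0.384) = 22.452 Mbps.
× 2100 s = 47,149 Mb = 5,894 MB = 5.894 GB.

5.89 GB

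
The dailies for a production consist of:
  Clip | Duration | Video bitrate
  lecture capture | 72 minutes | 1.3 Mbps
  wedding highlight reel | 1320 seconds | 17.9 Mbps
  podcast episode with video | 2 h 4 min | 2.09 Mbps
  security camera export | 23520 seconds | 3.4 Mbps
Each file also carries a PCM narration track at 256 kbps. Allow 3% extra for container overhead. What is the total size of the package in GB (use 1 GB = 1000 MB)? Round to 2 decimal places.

17.27 GB

Audio: 256 kbps = 0.256 Mbps.
lecture capture: 1.556 Mbps × 4320 s × 1.03 = 6923.6 Mb
wedding highlight reel: 18.156 Mbps × 1320 s × 1.03 = 24684.9 Mb
podcast episode with video: 2.346 Mbps × 7440 s × 1.03 = 17977.9 Mb
security camera export: 3.656 Mbps × 23520 s × 1.03 = 88568.8 Mb
Total: 138155.1 Mb = 17269.4 MB.
= 17.27 GB.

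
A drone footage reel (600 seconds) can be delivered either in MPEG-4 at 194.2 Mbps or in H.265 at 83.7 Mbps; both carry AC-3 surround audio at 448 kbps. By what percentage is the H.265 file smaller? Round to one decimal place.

Audio: 448 kbps = 0.448 Mbps.
MPEG-4: 194.648 Mbps × 600 s = 116788.8 Mb = 13.596 GiB.
H.265: 84.148 Mbps × 600 s = 50488.8 Mb = 5.878 GiB.
Reduction: (1 − 5.878/13.596) × 100 = 56.77%.

56.8%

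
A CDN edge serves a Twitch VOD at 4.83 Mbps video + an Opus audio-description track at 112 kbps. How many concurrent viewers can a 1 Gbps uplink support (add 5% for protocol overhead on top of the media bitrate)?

192

Audio: 112 kbps = 0.112 Mbps.
Per-viewer media rate: 4.942 Mbps.
On the wire with 5% overhead: 5.189 Mbps.
1 Gbps = 1,000 Mbps; 1,000 / 5.189 = 192.71 → 192 viewers.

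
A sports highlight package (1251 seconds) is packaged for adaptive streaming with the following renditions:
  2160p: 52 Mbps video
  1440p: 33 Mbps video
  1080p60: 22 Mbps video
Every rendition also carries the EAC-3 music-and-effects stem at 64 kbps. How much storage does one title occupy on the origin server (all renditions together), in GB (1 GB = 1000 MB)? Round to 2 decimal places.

16.76 GB

Audio: 64 kbps = 0.064 Mbps.
Sum of rendition bitrates: (52+0.064) + (33+0.064) + (22+0.064) = 107.192 Mbps.
× 1251 s = 134,097 Mb = 16,762 MB = 16.76 GB.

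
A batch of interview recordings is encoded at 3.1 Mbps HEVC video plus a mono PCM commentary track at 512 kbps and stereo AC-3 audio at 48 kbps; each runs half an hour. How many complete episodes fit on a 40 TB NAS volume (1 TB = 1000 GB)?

48573

30 min = 1800 s
Audio total: 512 + 48 = 560 kbps = 0.560 Mbps.
Total bitrate: 3.660 Mbps.
Per item: 3.660 Mbps × 1800 s = 6,588 Mb = 823.5 MB.
Capacity: 40 TB = 320,000,000 Mb; 48573.16 items → 48573 complete.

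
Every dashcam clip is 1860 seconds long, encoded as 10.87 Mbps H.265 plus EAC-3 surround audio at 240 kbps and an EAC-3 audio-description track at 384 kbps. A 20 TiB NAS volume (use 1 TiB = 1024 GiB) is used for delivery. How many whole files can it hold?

8228

Audio total: 240 + 384 = 624 kbps = 0.624 Mbps.
Total bitrate: 11.494 Mbps.
Per item: 11.494 Mbps × 1860 s = 21,379 Mb = 2,672 MB.
Capacity: 20 TiB = 175,921,860 Mb; 8228.78 items → 8228 complete.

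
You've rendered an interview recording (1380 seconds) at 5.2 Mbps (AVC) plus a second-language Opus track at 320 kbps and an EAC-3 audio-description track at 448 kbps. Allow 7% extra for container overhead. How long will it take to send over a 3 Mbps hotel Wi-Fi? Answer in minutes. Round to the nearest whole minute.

49 minutes

Audio total: 320 + 448 = 768 kbps = 0.768 Mbps.
Total bitrate: 5.968 Mbps.
File: 5.968 Mbps × 1380 s = 8235.8 Mb.
With 7% container overhead: ×1.07. → 8812.3 Mb.
At 3 Mbps: 8812.3 / 3 = 2937.4 s ≈ 49 minutes.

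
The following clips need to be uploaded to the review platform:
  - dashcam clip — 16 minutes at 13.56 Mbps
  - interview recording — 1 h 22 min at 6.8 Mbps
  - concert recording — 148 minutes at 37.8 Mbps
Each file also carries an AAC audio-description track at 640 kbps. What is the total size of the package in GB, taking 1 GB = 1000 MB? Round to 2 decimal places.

Audio: 640 kbps = 0.640 Mbps.
dashcam clip: 14.200 Mbps × 960 s = 13632.0 Mb
interview recording: 7.440 Mbps × 4920 s = 36604.8 Mb
concert recording: 38.440 Mbps × 8880 s = 341347.2 Mb
Total: 391584.0 Mb = 48948.0 MB.
= 48.95 GB.

48.95 GB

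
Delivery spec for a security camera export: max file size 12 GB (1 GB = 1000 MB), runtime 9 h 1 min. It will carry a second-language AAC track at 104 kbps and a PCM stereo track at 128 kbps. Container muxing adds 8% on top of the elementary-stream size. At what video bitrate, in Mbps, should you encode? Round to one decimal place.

Budget: 12 GB = 96000.0 Mb.
Stream payload after overhead: 96000.0 / 1.08 = 88888.9 Mb.
9 h 1 min = 541 min = 32460 s
Total bitrate budget: 88888.9 Mb / 32460 s = 2.738 Mbps.
Audio total: 104 + 128 = 232 kbps = 0.232 Mbps.
Video: 2.738 − 0.232 = 2.506 Mbps.

2.5 Mbps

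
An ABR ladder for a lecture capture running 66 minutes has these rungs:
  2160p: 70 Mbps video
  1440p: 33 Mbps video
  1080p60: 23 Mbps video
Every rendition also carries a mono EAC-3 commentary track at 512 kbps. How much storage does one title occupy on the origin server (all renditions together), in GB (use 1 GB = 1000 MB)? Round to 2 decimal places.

63.13 GB

66 min = 3960 s
Audio: 512 kbps = 0.512 Mbps.
Sum of rendition bitrates: (70+0.512) + (33+0.512) + (23+0.512) = 127.536 Mbps.
× 3960 s = 505,043 Mb = 63,130 MB = 63.13 GB.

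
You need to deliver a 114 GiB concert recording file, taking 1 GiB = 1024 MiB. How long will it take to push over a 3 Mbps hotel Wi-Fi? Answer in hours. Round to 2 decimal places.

90.67 hours

File: 114 GiB = 979252.5 Mb.
At 3 Mbps: 979252.5 / 3 = 326417.5 s ≈ 90.7 hours.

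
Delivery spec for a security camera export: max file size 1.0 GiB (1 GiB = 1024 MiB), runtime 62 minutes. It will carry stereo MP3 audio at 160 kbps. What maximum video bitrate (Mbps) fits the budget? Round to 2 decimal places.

Budget: 1.0 GiB = 8589.9 Mb.
62 min = 3720 s
Total bitrate budget: 8589.9 Mb / 3720 s = 2.309 Mbps.
Audio: 160 kbps = 0.160 Mbps.
Video: 2.309 − 0.160 = 2.149 Mbps.

2.15 Mbps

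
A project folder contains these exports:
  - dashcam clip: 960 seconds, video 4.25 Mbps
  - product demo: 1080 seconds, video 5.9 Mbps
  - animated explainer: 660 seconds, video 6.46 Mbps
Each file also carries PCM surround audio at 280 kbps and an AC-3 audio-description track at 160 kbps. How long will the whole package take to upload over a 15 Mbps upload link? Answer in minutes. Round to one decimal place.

Audio total: 280 + 160 = 440 kbps = 0.440 Mbps.
dashcam clip: 4.690 Mbps × 960 s = 4502.4 Mb
product demo: 6.340 Mbps × 1080 s = 6847.2 Mb
animated explainer: 6.900 Mbps × 660 s = 4554.0 Mb
Total: 15903.6 Mb = 1988.0 MB.
At 15 Mbps: 15903.6 / 15 = 1060 s ≈ 17.7 minutes.

17.7 minutes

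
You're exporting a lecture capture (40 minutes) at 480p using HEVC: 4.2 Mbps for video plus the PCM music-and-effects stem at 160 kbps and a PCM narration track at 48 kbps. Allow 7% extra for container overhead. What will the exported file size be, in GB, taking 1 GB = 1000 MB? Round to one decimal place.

1.4 GB

40 min = 2400 s
Audio total: 160 + 48 = 208 kbps = 0.208 Mbps.
Total bitrate: 4.2 + 0.208 = 4.408 Mbps.
Stream data: 4.408 Mbps × 2400 s = 10579.2 Mb.
With 7% container overhead: ×1.07.
11,320 Mb ÷ 8 = 1,415 MB → 1.415 GB.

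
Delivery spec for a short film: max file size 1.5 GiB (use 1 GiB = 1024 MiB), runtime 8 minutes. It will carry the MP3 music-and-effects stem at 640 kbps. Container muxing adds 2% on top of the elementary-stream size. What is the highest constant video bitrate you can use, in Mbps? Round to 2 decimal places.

25.68 Mbps

Budget: 1.5 GiB = 12884.9 Mb.
Stream payload after overhead: 12884.9 / 1.02 = 12632.3 Mb.
8 min = 480 s
Total bitrate budget: 12632.3 Mb / 480 s = 26.317 Mbps.
Audio: 640 kbps = 0.640 Mbps.
Video: 26.317 − 0.640 = 25.677 Mbps.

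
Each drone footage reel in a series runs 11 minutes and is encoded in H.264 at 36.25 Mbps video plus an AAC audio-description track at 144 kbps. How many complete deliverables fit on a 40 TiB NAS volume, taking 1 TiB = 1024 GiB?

14647

11 min = 660 s
Audio: 144 kbps = 0.144 Mbps.
Total bitrate: 36.394 Mbps.
Per item: 36.394 Mbps × 660 s = 24,020 Mb = 3,003 MB.
Capacity: 40 TiB = 351,843,721 Mb; 14647.92 items → 14647 complete.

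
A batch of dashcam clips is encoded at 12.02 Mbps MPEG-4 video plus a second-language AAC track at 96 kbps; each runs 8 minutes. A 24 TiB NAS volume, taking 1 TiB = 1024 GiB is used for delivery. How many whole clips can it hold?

36299

8 min = 480 s
Audio: 96 kbps = 0.096 Mbps.
Total bitrate: 12.116 Mbps.
Per item: 12.116 Mbps × 480 s = 5,816 Mb = 727.0 MB.
Capacity: 24 TiB = 211,106,233 Mb; 36299.49 items → 36299 complete.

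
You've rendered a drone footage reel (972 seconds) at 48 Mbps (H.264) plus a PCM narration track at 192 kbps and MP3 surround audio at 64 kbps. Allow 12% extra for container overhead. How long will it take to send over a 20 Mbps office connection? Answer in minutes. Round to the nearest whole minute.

Audio total: 192 + 64 = 256 kbps = 0.256 Mbps.
Total bitrate: 48.256 Mbps.
File: 48.256 Mbps × 972 s = 46904.8 Mb.
With 12% container overhead: ×1.12. → 52533.4 Mb.
At 20 Mbps: 52533.4 / 20 = 2626.7 s ≈ 43.8 minutes.

44 minutes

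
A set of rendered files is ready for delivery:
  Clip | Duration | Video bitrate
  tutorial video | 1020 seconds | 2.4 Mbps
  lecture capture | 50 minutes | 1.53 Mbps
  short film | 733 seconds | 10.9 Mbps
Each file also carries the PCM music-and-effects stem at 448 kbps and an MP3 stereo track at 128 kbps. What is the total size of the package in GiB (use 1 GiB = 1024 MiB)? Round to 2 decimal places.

Audio total: 448 + 128 = 576 kbps = 0.576 Mbps.
tutorial video: 2.976 Mbps × 1020 s = 3035.5 Mb
lecture capture: 2.106 Mbps × 3000 s = 6318.0 Mb
short film: 11.476 Mbps × 733 s = 8411.9 Mb
Total: 17765.4 Mb = 2220.7 MB.
= 2.068 GiB.

2.07 GiB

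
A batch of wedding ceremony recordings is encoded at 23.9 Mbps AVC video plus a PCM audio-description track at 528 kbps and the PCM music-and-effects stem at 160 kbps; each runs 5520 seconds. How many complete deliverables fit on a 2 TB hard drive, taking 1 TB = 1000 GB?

117

Audio total: 528 + 160 = 688 kbps = 0.688 Mbps.
Total bitrate: 24.588 Mbps.
Per item: 24.588 Mbps × 5520 s = 135,726 Mb = 16,966 MB.
Capacity: 2 TB = 16,000,000 Mb; 117.88 items → 117 complete.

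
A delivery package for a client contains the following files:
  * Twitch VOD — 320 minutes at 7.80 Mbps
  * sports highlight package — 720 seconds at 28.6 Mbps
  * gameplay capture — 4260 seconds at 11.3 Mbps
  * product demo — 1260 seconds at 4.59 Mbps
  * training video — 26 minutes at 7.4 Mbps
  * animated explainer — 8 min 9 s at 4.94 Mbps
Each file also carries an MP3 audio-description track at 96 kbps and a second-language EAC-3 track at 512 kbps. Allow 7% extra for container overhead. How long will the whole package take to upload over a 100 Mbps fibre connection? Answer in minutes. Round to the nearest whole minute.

Audio total: 96 + 512 = 608 kbps = 0.608 Mbps.
Twitch VOD: 8.408 Mbps × 19200 s × 1.07 = 172734.0 Mb
sports highlight package: 29.208 Mbps × 720 s × 1.07 = 22501.8 Mb
gameplay capture: 11.908 Mbps × 4260 s × 1.07 = 54279.0 Mb
product demo: 5.198 Mbps × 1260 s × 1.07 = 7007.9 Mb
training video: 8.008 Mbps × 1560 s × 1.07 = 13367.0 Mb
animated explainer: 5.548 Mbps × 489 s × 1.07 = 2902.9 Mb
Total: 272792.6 Mb = 34099.1 MB.
At 100 Mbps: 272792.6 / 100 = 2728 s ≈ 45.5 minutes.

45 minutes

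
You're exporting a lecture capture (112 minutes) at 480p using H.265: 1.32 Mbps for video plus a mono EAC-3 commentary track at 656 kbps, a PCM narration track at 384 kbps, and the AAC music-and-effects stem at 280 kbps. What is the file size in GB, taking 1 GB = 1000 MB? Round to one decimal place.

112 min = 6720 s
Audio total: 656 + 384 + 280 = 1320 kbps = 1.320 Mbps.
Total bitrate: 1.32 + 1.320 = 2.640 Mbps.
Stream data: 2.640 Mbps × 6720 s = 17740.8 Mb.
17,741 Mb ÷ 8 = 2,218 MB → 2.218 GB.

2.2 GB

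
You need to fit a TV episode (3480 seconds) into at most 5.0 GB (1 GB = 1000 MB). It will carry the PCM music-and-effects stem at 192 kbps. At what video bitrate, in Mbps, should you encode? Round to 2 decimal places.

Budget: 5.0 GB = 40000.0 Mb.
Total bitrate budget: 40000.0 Mb / 3480 s = 11.494 Mbps.
Audio: 192 kbps = 0.192 Mbps.
Video: 11.494 − 0.192 = 11.302 Mbps.

11.30 Mbps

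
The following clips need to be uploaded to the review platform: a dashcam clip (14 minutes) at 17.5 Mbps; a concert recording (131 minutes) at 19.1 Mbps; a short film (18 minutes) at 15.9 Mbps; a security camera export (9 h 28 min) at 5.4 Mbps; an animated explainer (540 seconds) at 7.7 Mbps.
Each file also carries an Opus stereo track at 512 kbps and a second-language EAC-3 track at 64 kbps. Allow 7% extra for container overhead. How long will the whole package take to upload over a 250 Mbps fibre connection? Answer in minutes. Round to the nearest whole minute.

Audio total: 512 + 64 = 576 kbps = 0.576 Mbps.
dashcam clip: 18.076 Mbps × 840 s × 1.07 = 16246.7 Mb
concert recording: 19.676 Mbps × 7860 s × 1.07 = 165479.1 Mb
short film: 16.476 Mbps × 1080 s × 1.07 = 19039.7 Mb
security camera export: 5.976 Mbps × 34080 s × 1.07 = 217918.4 Mb
animated explainer: 8.276 Mbps × 540 s × 1.07 = 4781.9 Mb
Total: 423465.8 Mb = 52933.2 MB.
At 250 Mbps: 423465.8 / 250 = 1694 s ≈ 28.2 minutes.

28 minutes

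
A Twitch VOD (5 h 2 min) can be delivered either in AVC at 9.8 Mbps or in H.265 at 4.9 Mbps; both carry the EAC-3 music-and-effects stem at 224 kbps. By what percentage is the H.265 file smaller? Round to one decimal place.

5 h 2 min = 302 min = 18120 s
Audio: 224 kbps = 0.224 Mbps.
AVC: 10.024 Mbps × 18120 s = 181634.9 Mb = 21.145 GiB.
H.265: 5.124 Mbps × 18120 s = 92846.9 Mb = 10.809 GiB.
Reduction: (1 − 10.809/21.145) × 100 = 48.88%.

48.9%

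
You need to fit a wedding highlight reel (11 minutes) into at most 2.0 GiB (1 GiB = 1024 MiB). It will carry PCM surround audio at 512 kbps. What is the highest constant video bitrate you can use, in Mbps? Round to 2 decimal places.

25.52 Mbps

Budget: 2.0 GiB = 17179.9 Mb.
11 min = 660 s
Total bitrate budget: 17179.9 Mb / 660 s = 26.030 Mbps.
Audio: 512 kbps = 0.512 Mbps.
Video: 26.030 − 0.512 = 25.518 Mbps.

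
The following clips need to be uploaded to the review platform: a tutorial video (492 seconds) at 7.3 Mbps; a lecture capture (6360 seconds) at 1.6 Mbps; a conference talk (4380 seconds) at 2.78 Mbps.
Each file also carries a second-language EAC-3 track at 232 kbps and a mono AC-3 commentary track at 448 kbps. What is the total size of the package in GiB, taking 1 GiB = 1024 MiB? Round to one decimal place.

Audio total: 232 + 448 = 680 kbps = 0.680 Mbps.
tutorial video: 7.980 Mbps × 492 s = 3926.2 Mb
lecture capture: 2.280 Mbps × 6360 s = 14500.8 Mb
conference talk: 3.460 Mbps × 4380 s = 15154.8 Mb
Total: 33581.8 Mb = 4197.7 MB.
= 3.909 GiB.

3.9 GiB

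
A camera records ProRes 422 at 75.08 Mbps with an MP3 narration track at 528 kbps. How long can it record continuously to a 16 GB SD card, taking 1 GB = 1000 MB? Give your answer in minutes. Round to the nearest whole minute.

28 minutes

Audio: 528 kbps = 0.528 Mbps.
Total bitrate: 75.08 + 0.528 = 75.608 Mbps.
Capacity: 16 GB = 128,000 Mb.
Recording time: 128,000 / 75.608 = 1,693 s ≈ 28.2 minutes.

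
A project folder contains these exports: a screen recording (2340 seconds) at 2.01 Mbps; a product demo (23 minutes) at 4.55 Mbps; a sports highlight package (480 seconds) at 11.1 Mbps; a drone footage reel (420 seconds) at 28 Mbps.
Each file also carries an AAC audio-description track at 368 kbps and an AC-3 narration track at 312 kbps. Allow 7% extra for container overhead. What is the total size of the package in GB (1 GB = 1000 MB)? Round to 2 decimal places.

Audio total: 368 + 312 = 680 kbps = 0.680 Mbps.
screen recording: 2.690 Mbps × 2340 s × 1.07 = 6735.2 Mb
product demo: 5.230 Mbps × 1380 s × 1.07 = 7722.6 Mb
sports highlight package: 11.780 Mbps × 480 s × 1.07 = 6050.2 Mb
drone footage reel: 28.680 Mbps × 420 s × 1.07 = 12888.8 Mb
Total: 33396.8 Mb = 4174.6 MB.
= 4.175 GB.

4.17 GB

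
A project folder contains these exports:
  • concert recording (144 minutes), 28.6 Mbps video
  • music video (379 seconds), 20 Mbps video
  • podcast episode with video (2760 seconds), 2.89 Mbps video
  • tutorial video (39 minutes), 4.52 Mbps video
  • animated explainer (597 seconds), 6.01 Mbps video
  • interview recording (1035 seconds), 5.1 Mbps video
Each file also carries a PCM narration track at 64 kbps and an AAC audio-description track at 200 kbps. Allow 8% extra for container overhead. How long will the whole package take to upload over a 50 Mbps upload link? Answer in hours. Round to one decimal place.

1.7 hours

Audio total: 64 + 200 = 264 kbps = 0.264 Mbps.
concert recording: 28.864 Mbps × 8640 s × 1.08 = 269335.8 Mb
music video: 20.264 Mbps × 379 s × 1.08 = 8294.5 Mb
podcast episode with video: 3.154 Mbps × 2760 s × 1.08 = 9401.4 Mb
tutorial video: 4.784 Mbps × 2340 s × 1.08 = 12090.1 Mb
animated explainer: 6.274 Mbps × 597 s × 1.08 = 4045.2 Mb
interview recording: 5.364 Mbps × 1035 s × 1.08 = 5995.9 Mb
Total: 309162.9 Mb = 38645.4 MB.
At 50 Mbps: 309162.9 / 50 = 6183 s ≈ 1.72 hours.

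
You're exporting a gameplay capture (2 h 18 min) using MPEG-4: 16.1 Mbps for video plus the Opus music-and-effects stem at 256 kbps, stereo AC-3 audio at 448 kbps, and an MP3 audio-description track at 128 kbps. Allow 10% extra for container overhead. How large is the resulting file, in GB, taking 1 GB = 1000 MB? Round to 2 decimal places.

19.28 GB

2 h 18 min = 138 min = 8280 s
Audio total: 256 + 448 + 128 = 832 kbps = 0.832 Mbps.
Total bitrate: 16.1 + 0.832 = 16.932 Mbps.
Stream data: 16.932 Mbps × 8280 s = 140197.0 Mb.
With 10% container overhead: ×1.10.
154,217 Mb ÷ 8 = 19,277 MB → 19.28 GB.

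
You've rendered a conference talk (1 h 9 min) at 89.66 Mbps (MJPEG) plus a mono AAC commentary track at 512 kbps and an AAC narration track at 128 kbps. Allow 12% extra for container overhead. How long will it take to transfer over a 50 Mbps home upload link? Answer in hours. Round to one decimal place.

2.3 hours

1 h 9 min = 69 min = 4140 s
Audio total: 512 + 128 = 640 kbps = 0.640 Mbps.
Total bitrate: 90.300 Mbps.
File: 90.300 Mbps × 4140 s = 373842.0 Mb.
With 12% container overhead: ×1.12. → 418703.0 Mb.
At 50 Mbps: 418703.0 / 50 = 8374.1 s ≈ 2.33 hours.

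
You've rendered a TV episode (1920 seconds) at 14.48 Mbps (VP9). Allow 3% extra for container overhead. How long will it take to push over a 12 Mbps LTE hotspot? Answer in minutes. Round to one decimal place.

File: 14.480 Mbps × 1920 s = 27801.6 Mb.
With 3% container overhead: ×1.03. → 28635.6 Mb.
At 12 Mbps: 28635.6 / 12 = 2386.3 s ≈ 39.8 minutes.

39.8 minutes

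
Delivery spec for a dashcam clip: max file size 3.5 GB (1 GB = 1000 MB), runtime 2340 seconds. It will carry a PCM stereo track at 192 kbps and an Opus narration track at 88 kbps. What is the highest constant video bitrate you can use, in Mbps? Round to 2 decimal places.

Budget: 3.5 GB = 28000.0 Mb.
Total bitrate budget: 28000.0 Mb / 2340 s = 11.966 Mbps.
Audio total: 192 + 88 = 280 kbps = 0.280 Mbps.
Video: 11.966 − 0.280 = 11.686 Mbps.

11.69 Mbps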